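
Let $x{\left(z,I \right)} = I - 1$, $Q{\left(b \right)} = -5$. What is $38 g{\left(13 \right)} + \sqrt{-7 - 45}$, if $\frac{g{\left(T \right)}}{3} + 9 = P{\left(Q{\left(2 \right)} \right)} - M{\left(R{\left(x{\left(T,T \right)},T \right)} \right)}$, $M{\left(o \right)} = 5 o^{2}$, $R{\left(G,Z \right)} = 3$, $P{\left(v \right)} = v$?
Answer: $-6726 + 2 i \sqrt{13} \approx -6726.0 + 7.2111 i$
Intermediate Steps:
$x{\left(z,I \right)} = -1 + I$ ($x{\left(z,I \right)} = I - 1 = -1 + I$)
$g{\left(T \right)} = -177$ ($g{\left(T \right)} = -27 + 3 \left(-5 - 5 \cdot 3^{2}\right) = -27 + 3 \left(-5 - 5 \cdot 9\right) = -27 + 3 \left(-5 - 45\right) = -27 + 3 \left(-50\right) = -27 - 150 = -177$)
$38 g{\left(13 \right)} + \sqrt{-7 - 45} = 38 \left(-177\right) + \sqrt{-7 - 45} = -6726 + \sqrt{-52} = -6726 + 2 i \sqrt{13}$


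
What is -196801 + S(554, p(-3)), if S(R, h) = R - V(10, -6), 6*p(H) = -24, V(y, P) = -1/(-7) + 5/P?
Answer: -8242345/42 ≈ -1.9625e+5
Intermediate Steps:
V(y, P) = ⅐ + 5/P (V(y, P) = -1*(-⅐) + 5/P = ⅐ + 5/P)
p(H) = -4 (p(H) = (⅙)*(-24) = -4)
S(R, h) = 29/42 + R (S(R, h) = R - (35 - 6)/(7*(-6)) = R - (-1)*29/(7*6) = R - 1*(-29/42) = R + 29/42 = 29/42 + R)
-196801 + S(554, p(-3)) = -196801 + (29/42 + 554) = -196801 + 23297/42 = -8242345/42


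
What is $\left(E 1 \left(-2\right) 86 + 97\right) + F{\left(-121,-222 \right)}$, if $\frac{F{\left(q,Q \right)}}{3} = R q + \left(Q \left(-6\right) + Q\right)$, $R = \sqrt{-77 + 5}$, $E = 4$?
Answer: $2739 - 2178 i \sqrt{2} \approx 2739.0 - 3080.2 i$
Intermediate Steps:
$R = 6 i \sqrt{2}$ ($R = \sqrt{-72} = 6 i \sqrt{2} \approx 8.4853 i$)
$F{\left(q,Q \right)} = - 15 Q + 18 i q \sqrt{2}$ ($F{\left(q,Q \right)} = 3 \left(6 i \sqrt{2} q + \left(Q \left(-6\right) + Q\right)\right) = 3 \left(6 i q \sqrt{2} + \left(- 6 Q + Q\right)\right) = 3 \left(6 i q \sqrt{2} - 5 Q\right) = 3 \left(- 5 Q + 6 i q \sqrt{2}\right) = - 15 Q + 18 i q \sqrt{2}$)
$\left(E 1 \left(-2\right) 86 + 97\right) + F{\left(-121,-222 \right)} = \left(4 \cdot 1 \left(-2\right) 86 + 97\right) + \left(\left(-15\right) \left(-222\right) + 18 i \left(-121\right) \sqrt{2}\right) = \left(4 \left(-2\right) 86 + 97\right) + \left(3330 - 2178 i \sqrt{2}\right) = \left(\left(-8\right) 86 + 97\right) + \left(3330 - 2178 i \sqrt{2}\right) = \left(-688 + 97\right) + \left(3330 - 2178 i \sqrt{2}\right) = -591 + \left(3330 - 2178 i \sqrt{2}\right) = 2739 - 2178 i \sqrt{2}$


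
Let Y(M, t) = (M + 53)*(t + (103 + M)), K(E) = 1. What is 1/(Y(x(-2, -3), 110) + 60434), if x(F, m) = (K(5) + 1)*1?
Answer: 1/72259 ≈ 1.3839e-5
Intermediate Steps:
x(F, m) = 2 (x(F, m) = (1 + 1)*1 = 2*1 = 2)
Y(M, t) = (53 + M)*(103 + M + t)
1/(Y(x(-2, -3), 110) + 60434) = 1/((5459 + 2**2 + 53*110 + 156*2 + 2*110) + 60434) = 1/((5459 + 4 + 5830 + 312 + 220) + 60434) = 1/(11825 + 60434) = 1/72259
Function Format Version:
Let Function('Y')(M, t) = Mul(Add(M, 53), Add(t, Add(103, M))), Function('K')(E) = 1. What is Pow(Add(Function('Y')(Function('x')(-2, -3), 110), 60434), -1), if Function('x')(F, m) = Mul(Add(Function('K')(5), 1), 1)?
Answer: Rational(1, 72259) ≈ 1.3839e-5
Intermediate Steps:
Function('x')(F, m) = 2 (Function('x')(F, m) = Mul(Add(1, 1), 1) = Mul(2, 1) = 2)
Function('Y')(M, t) = Mul(Add(53, M), Add(103, M, t))
Pow(Add(Function('Y')(Function('x')(-2, -3), 110), 60434), -1) = Pow(Add(Add(5459, Pow(2, 2), Mul(53, 110), Mul(156, 2), Mul(2, 110)), 60434), -1) = Pow(Add(Add(5459, 4, 5830, 312, 220), 60434), -1) = Pow(Add(11825, 60434), -1) = Pow(72259, -1) = Rational(1, 72259)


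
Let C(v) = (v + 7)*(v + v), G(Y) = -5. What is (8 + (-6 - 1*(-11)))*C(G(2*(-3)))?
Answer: -260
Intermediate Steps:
C(v) = 2*v*(7 + v) (C(v) = (7 + v)*(2*v) = 2*v*(7 + v))
(8 + (-6 - 1*(-11)))*C(G(2*(-3))) = (8 + (-6 - 1*(-11)))*(2*(-5)*(7 - 5)) = (8 + (-6 + 11))*(2*(-5)*2) = (8 + 5)*(-20) = 13*(-20) = -260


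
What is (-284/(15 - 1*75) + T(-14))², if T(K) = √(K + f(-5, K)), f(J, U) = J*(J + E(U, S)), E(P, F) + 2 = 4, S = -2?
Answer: 7396/225 ≈ 32.871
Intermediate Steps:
E(P, F) = 2 (E(P, F) = -2 + 4 = 2)
f(J, U) = J*(2 + J) (f(J, U) = J*(J + 2) = J*(2 + J))
T(K) = √(15 + K) (T(K) = √(K - 5*(2 - 5)) = √(K - 5*(-3)) = √(K + 15) = √(15 + K))
(-284/(15 - 1*75) + T(-14))² = (-284/(15 - 1*75) + √(15 - 14))² = (-284/(15 - 75) + √1)² = (-284/(-60) + 1)² = (-284*(-1/60) + 1)² = (71/15 + 1)² = (86/15)² = 7396/225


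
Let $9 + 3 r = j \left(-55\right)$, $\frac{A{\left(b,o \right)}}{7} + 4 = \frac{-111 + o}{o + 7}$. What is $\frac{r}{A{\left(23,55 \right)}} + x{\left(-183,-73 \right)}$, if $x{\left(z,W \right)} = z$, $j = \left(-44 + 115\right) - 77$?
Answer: $- \frac{198029}{1064} \approx -186.12$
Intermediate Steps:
$j = -6$ ($j = 71 - 77 = -6$)
$A{\left(b,o \right)} = -28 + \frac{7 \left(-111 + o\right)}{7 + o}$ ($A{\left(b,o \right)} = -28 + 7 \frac{-111 + o}{o + 7} = -28 + 7 \frac{-111 + o}{7 + o} = -28 + \frac{7 \left(-111 + o\right)}{7 + o}$)
$r = 107$ ($r = -3 + \frac{\left(-6\right) \left(-55\right)}{3} = -3 + \frac{1}{3} \cdot 330 = -3 + 110 = 107$)
$\frac{r}{A{\left(23,55 \right)}} + x{\left(-183,-73 \right)} = \frac{107}{7 \frac{1}{7 + 55} \left(-139 - 165\right)} - 183 = \frac{107}{7 \cdot \frac{1}{62} \left(-139 - 165\right)} - 183 = \frac{107}{7 \cdot \frac{1}{62} \left(-304\right)} - 183 = \frac{107}{- \frac{1064}{31}} - 183 = 107 \left(- \frac{31}{1064}\right) - 183 = - \frac{3317}{1064} - 183 = - \frac{198029}{1064}$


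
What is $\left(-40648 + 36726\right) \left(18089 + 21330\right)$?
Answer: $-154601318$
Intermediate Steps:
$\left(-40648 + 36726\right) \left(18089 + 21330\right) = \left(-3922\right) 39419 = -154601318$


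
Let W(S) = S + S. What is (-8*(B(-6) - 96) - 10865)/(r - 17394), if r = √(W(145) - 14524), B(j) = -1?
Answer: 87744033/151282735 + 10089*I*√14234/302565470 ≈ 0.58 + 0.0039783*I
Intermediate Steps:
W(S) = 2*S
r = I*√14234 (r = √(2*145 - 14524) = √(290 - 14524) = √(-14234) = I*√14234 ≈ 119.31*I)
(-8*(B(-6) - 96) - 10865)/(r - 17394) = (-8*(-1 - 96) - 10865)/(I*√14234 - 17394) = (-8*(-97) - 10865)/(-17394 + I*√14234) = (776 - 10865)/(-17394 + I*√14234) = -10089/(-17394 + I*√14234)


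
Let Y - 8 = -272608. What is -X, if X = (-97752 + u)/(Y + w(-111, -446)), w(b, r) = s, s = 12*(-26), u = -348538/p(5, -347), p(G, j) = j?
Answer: -16785703/47350232 ≈ -0.35450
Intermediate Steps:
Y = -272600 (Y = 8 - 272608 = -272600)
u = 348538/347 (u = -348538/(-347) = -348538*(-1/347) = 348538/347 ≈ 1004.4)
s = -312
w(b, r) = -312
X = 16785703/47350232 (X = (-97752 + 348538/347)/(-272600 - 312) = -33571406/347/(-272912) = -33571406/347*(-1/272912) = 16785703/47350232 ≈ 0.35450)
-X = -1*16785703/47350232 = -16785703/47350232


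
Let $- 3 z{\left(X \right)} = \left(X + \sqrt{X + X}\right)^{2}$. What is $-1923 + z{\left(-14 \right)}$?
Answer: $-1979 + \frac{56 i \sqrt{7}}{3} \approx -1979.0 + 49.387 i$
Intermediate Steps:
$z{\left(X \right)} = - \frac{\left(X + \sqrt{2} \sqrt{X}\right)^{2}}{3}$ ($z{\left(X \right)} = - \frac{\left(X + \sqrt{X + X}\right)^{2}}{3} = - \frac{\left(X + \sqrt{2 X}\right)^{2}}{3} = - \frac{\left(X + \sqrt{2} \sqrt{X}\right)^{2}}{3}$)
$-1923 + z{\left(-14 \right)} = -1923 - \frac{\left(-14 + \sqrt{2} \sqrt{-14}\right)^{2}}{3} = -1923 - \frac{\left(-14 + \sqrt{2} i \sqrt{14}\right)^{2}}{3} = -1923 - \frac{\left(-14 + 2 i \sqrt{7}\right)^{2}}{3}$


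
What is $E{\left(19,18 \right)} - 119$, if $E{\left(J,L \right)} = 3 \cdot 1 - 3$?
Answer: $-119$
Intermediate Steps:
$E{\left(J,L \right)} = 0$ ($E{\left(J,L \right)} = 3 - 3 = 0$)
$E{\left(19,18 \right)} - 119 = 0 - 119 = -119$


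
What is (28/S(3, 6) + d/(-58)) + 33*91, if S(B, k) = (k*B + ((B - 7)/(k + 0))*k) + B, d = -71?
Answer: 2963789/986 ≈ 3005.9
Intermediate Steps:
S(B, k) = -7 + 2*B + B*k (S(B, k) = (B*k + ((-7 + B)/k)*k) + B = (B*k + (-7 + B)) + B = (-7 + B + B*k) + B = -7 + 2*B + B*k)
(28/S(3, 6) + d/(-58)) + 33*91 = (28/(-7 + 2*3 + 3*6) - 71/(-58)) + 33*91 = (28/(-7 + 6 + 18) - 71*(-1/58)) + 3003 = (28/17 + 71/58) + 3003 = 2831/986 + 3003 = 2963789/986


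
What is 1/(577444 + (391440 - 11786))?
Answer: 1/957098 ≈ 1.0448e-6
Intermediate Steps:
1/(577444 + (391440 - 11786)) = 1/(577444 + 379654) = 1/957098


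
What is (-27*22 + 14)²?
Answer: 336400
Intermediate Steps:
(-27*22 + 14)² = (-594 + 14)² = (-580)² = 336400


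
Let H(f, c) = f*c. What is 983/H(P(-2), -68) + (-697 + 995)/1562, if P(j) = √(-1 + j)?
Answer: 149/781 + 983*I*√3/204 ≈ 0.19078 + 8.3461*I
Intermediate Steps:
H(f, c) = c*f
983/H(P(-2), -68) + (-697 + 995)/1562 = 983/((-68*√(-1 - 2))) + (-697 + 995)/1562 = 983/((-68*I*√3)) + 298*(1/1562) = 983/((-68*I*√3)) + 149/781 = 983*(I*√3/204) + 149/781 = 983*I*√3/204 + 149/781 = 149/781 + 983*I*√3/204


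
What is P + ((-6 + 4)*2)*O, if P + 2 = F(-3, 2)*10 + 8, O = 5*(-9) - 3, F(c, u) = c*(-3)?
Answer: 288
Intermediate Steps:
F(c, u) = -3*c
O = -48 (O = -45 - 3 = -48)
P = 96 (P = -2 + (-3*(-3)*10 + 8) = -2 + (9*10 + 8) = -2 + (90 + 8) = -2 + 98 = 96)
P + ((-6 + 4)*2)*O = 96 + ((-6 + 4)*2)*(-48) = 96 - 2*2*(-48) = 96 - 4*(-48) = 96 + 192 = 288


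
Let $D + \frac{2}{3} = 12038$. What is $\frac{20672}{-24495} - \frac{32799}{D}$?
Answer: $- \frac{3156741779}{884563440} \approx -3.5687$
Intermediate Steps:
$D = \frac{36112}{3}$ ($D = - \frac{2}{3} + 12038 = \frac{36112}{3} \approx 12037.0$)
$\frac{20672}{-24495} - \frac{32799}{D} = \frac{20672}{-24495} - \frac{32799}{\frac{36112}{3}} = 20672 \left(- \frac{1}{24495}\right) - \frac{98397}{36112} = - \frac{20672}{24495} - \frac{98397}{36112} = - \frac{3156741779}{884563440}$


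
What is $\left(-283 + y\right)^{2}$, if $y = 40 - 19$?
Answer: $68644$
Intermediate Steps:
$y = 21$ ($y = 40 - 19 = 21$)
$\left(-283 + y\right)^{2} = \left(-283 + 21\right)^{2} = \left(-262\right)^{2} = 68644$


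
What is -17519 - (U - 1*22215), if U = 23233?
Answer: -18537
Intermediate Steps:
-17519 - (U - 1*22215) = -17519 - (23233 - 1*22215) = -17519 - (23233 - 22215) = -17519 - 1*1018 = -17519 - 1018 = -18537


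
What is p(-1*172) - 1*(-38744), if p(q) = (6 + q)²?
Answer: 66300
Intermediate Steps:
p(-1*172) - 1*(-38744) = (6 - 1*172)² - 1*(-38744) = (6 - 172)² + 38744 = (-166)² + 38744 = 27556 + 38744 = 66300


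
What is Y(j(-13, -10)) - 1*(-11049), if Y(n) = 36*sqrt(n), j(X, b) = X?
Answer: 11049 + 36*I*sqrt(13) ≈ 11049.0 + 129.8*I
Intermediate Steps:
Y(j(-13, -10)) - 1*(-11049) = 36*sqrt(-13) - 1*(-11049) = 36*(I*sqrt(13)) + 11049 = 36*I*sqrt(13) + 11049 = 11049 + 36*I*sqrt(13)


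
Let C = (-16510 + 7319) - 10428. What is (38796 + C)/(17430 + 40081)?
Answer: 19177/57511 ≈ 0.33345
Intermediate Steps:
C = -19619 (C = -9191 - 10428 = -19619)
(38796 + C)/(17430 + 40081) = (38796 - 19619)/(17430 + 40081) = 19177/57511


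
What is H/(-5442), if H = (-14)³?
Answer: 1372/2721 ≈ 0.50423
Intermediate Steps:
H = -2744
H/(-5442) = -2744/(-5442) = -2744*(-1/5442) = 1372/2721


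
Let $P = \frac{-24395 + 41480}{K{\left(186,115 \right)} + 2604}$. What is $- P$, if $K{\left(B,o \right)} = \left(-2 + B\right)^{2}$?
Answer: $- \frac{3417}{7292} \approx -0.4686$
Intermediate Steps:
$P = \frac{3417}{7292}$ ($P = \frac{-24395 + 41480}{\left(-2 + 186\right)^{2} + 2604} = \frac{17085}{184^{2} + 2604} = \frac{17085}{33856 + 2604} = \frac{17085}{36460} = 17085 \cdot \frac{1}{36460} = \frac{3417}{7292} \approx 0.4686$)
$- P = \left(-1\right) \frac{3417}{7292} = - \frac{3417}{7292}$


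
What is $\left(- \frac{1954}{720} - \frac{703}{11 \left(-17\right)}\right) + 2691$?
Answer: $\frac{181228501}{67320} \approx 2692.0$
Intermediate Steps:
$\left(- \frac{1954}{720} - \frac{703}{11 \left(-17\right)}\right) + 2691 = \left(\left(-1954\right) \frac{1}{720} - \frac{703}{-187}\right) + 2691 = \left(- \frac{977}{360} - - \frac{703}{187}\right) + 2691 = \left(- \frac{977}{360} + \frac{703}{187}\right) + 2691 = \frac{70381}{67320} + 2691 = \frac{181228501}{67320}$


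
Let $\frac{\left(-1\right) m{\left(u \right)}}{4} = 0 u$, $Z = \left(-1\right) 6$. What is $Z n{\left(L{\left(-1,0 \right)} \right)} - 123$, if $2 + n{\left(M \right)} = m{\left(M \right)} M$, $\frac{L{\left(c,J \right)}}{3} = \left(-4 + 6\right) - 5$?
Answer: $-111$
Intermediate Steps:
$L{\left(c,J \right)} = -9$ ($L{\left(c,J \right)} = 3 \left(\left(-4 + 6\right) - 5\right) = 3 \left(2 - 5\right) = 3 \left(-3\right) = -9$)
$Z = -6$
$m{\left(u \right)} = 0$ ($m{\left(u \right)} = - 4 \cdot 0 u = \left(-4\right) 0 = 0$)
$n{\left(M \right)} = -2$ ($n{\left(M \right)} = -2 + 0 M = -2 + 0 = -2$)
$Z n{\left(L{\left(-1,0 \right)} \right)} - 123 = \left(-6\right) \left(-2\right) - 123 = 12 - 123 = -111$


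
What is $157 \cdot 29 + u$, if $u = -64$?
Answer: $4489$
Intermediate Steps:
$157 \cdot 29 + u = 157 \cdot 29 - 64 = 4553 - 64 = 4489$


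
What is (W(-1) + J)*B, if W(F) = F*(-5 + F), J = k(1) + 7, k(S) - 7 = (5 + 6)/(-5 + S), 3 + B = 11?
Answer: 138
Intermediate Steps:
B = 8 (B = -3 + 11 = 8)
k(S) = 7 + 11/(-5 + S) (k(S) = 7 + (5 + 6)/(-5 + S) = 7 + 11/(-5 + S))
J = 45/4 (J = (-24 + 7*1)/(-5 + 1) + 7 = (-24 + 7)/(-4) + 7 = -¼*(-17) + 7 = 17/4 + 7 = 45/4 ≈ 11.250)
(W(-1) + J)*B = (-(-5 - 1) + 45/4)*8 = (-1*(-6) + 45/4)*8 = (6 + 45/4)*8 = (69/4)*8 = 138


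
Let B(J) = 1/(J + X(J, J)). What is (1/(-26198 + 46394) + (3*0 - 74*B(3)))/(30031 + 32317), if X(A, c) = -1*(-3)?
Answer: -249083/1259180208 ≈ -0.00019781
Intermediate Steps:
X(A, c) = 3
B(J) = 1/(3 + J) (B(J) = 1/(J + 3) = 1/(3 + J))
(1/(-26198 + 46394) + (3*0 - 74*B(3)))/(30031 + 32317) = (1/(-26198 + 46394) + (3*0 - 74/(3 + 3)))/(30031 + 32317) = (1/20196 + (0 - 74/6))/62348 = (1/20196 + (0 - 74*⅙))*(1/62348) = (1/20196 + (0 - 37/3))*(1/62348) = (1/20196 - 37/3)*(1/62348) = -249083/20196*1/62348 = -249083/1259180208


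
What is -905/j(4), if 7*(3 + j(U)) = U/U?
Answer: 1267/4 ≈ 316.75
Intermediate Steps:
j(U) = -20/7 (j(U) = -3 + (U/U)/7 = -3 + (⅐)*1 = -3 + ⅐ = -20/7)
-905/j(4) = -905/(-20/7) = -905*(-7/20) = 1267/4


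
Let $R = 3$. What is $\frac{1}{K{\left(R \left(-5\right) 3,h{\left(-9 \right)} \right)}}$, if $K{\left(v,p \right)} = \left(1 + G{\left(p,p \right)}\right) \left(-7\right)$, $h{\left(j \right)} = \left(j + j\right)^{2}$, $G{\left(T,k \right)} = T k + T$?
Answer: $- \frac{1}{737107} \approx -1.3567 \cdot 10^{-6}$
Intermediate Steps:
$G{\left(T,k \right)} = T + T k$
$h{\left(j \right)} = 4 j^{2}$ ($h{\left(j \right)} = \left(2 j\right)^{2} = 4 j^{2}$)
$K{\left(v,p \right)} = -7 - 7 p \left(1 + p\right)$ ($K{\left(v,p \right)} = \left(1 + p \left(1 + p\right)\right) \left(-7\right) = -7 - 7 p \left(1 + p\right)$)
$\frac{1}{K{\left(R \left(-5\right) 3,h{\left(-9 \right)} \right)}} = \frac{1}{-7 - 7 \cdot 4 \left(-9\right)^{2} \left(1 + 4 \left(-9\right)^{2}\right)} = \frac{1}{-7 - 7 \cdot 4 \cdot 81 \left(1 + 4 \cdot 81\right)} = \frac{1}{-7 - 2268 \left(1 + 324\right)} = \frac{1}{-7 - 2268 \cdot 325} = \frac{1}{-7 - 737100} = \frac{1}{-737107} = - \frac{1}{737107}$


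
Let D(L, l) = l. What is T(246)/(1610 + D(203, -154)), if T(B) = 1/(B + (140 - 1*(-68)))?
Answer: 1/661024 ≈ 1.5128e-6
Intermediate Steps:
T(B) = 1/(208 + B) (T(B) = 1/(B + (140 + 68)) = 1/(B + 208) = 1/(208 + B))
T(246)/(1610 + D(203, -154)) = 1/((208 + 246)*(1610 - 154)) = 1/(454*1456) = (1/454)*(1/1456) = 1/661024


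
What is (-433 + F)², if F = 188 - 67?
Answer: 97344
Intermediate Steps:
F = 121
(-433 + F)² = (-433 + 121)² = (-312)² = 97344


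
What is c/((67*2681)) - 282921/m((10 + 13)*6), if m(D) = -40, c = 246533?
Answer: 7261444541/1026440 ≈ 7074.4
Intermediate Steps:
c/((67*2681)) - 282921/m((10 + 13)*6) = 246533/((67*2681)) - 282921/(-40) = 246533/179627 - 282921*(-1/40) = 246533*(1/179627) + 282921/40 = 35219/25661 + 282921/40 = 7261444541/1026440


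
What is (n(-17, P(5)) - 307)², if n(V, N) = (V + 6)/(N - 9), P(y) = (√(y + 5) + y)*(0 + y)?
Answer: 2051287/18 - 55495*√10/9 ≈ 94461.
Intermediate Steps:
P(y) = y*(y + √(5 + y)) (P(y) = (√(5 + y) + y)*y = (y + √(5 + y))*y = y*(y + √(5 + y)))
n(V, N) = (6 + V)/(-9 + N)
(n(-17, P(5)) - 307)² = ((6 - 17)/(-9 + 5*(5 + √(5 + 5))) - 307)² = (-11/(-9 + 5*(5 + √10)) - 307)² = (-11/(-9 + (25 + 5*√10)) - 307)² = (-11/(16 + 5*√10) - 307)² = (-307 - 11/(16 + 5*√10))²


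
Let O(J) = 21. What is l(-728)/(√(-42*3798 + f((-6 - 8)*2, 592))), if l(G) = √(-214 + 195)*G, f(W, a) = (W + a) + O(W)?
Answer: -728*√335521/52977 ≈ -7.9598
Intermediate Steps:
f(W, a) = 21 + W + a (f(W, a) = (W + a) + 21 = 21 + W + a)
l(G) = I*G*√19 (l(G) = √(-19)*G = (I*√19)*G = I*G*√19)
l(-728)/(√(-42*3798 + f((-6 - 8)*2, 592))) = (I*(-728)*√19)/(√(-42*3798 + (21 + (-6 - 8)*2 + 592))) = (-728*I*√19)/(√(-159516 + (21 - 14*2 + 592))) = (-728*I*√19)/(√(-159516 + (21 - 28 + 592))) = (-728*I*√19)/(√(-159516 + 585)) = (-728*I*√19)/(√(-158931)) = (-728*I*√19)/((3*I*√17659)) = (-728*I*√19)*(-I*√17659/52977) = -728*√335521/52977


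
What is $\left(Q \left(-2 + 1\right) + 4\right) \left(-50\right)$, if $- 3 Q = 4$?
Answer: $- \frac{800}{3} \approx -266.67$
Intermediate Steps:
$Q = - \frac{4}{3}$ ($Q = \left(- \frac{1}{3}\right) 4 = - \frac{4}{3} \approx -1.3333$)
$\left(Q \left(-2 + 1\right) + 4\right) \left(-50\right) = \left(- \frac{4 \left(-2 + 1\right)}{3} + 4\right) \left(-50\right) = \left(\left(- \frac{4}{3}\right) \left(-1\right) + 4\right) \left(-50\right) = \left(\frac{4}{3} + 4\right) \left(-50\right) = \frac{16}{3} \left(-50\right) = - \frac{800}{3}$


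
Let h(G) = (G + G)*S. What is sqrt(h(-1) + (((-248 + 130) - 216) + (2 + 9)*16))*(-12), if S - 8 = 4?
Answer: -12*I*sqrt(182) ≈ -161.89*I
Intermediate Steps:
S = 12 (S = 8 + 4 = 12)
h(G) = 24*G (h(G) = (G + G)*12 = (2*G)*12 = 24*G)
sqrt(h(-1) + (((-248 + 130) - 216) + (2 + 9)*16))*(-12) = sqrt(24*(-1) + (((-248 + 130) - 216) + (2 + 9)*16))*(-12) = sqrt(-24 + ((-118 - 216) + 11*16))*(-12) = sqrt(-24 + (-334 + 176))*(-12) = sqrt(-24 - 158)*(-12) = sqrt(-182)*(-12) = (I*sqrt(182))*(-12) = -12*I*sqrt(182)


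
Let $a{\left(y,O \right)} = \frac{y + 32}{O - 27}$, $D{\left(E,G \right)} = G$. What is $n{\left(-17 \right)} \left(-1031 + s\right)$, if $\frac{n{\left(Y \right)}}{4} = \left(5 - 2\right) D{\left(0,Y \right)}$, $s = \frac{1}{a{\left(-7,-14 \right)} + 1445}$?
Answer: $\frac{1037948243}{4935} \approx 2.1032 \cdot 10^{5}$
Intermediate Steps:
$a{\left(y,O \right)} = \frac{32 + y}{-27 + O}$
$s = \frac{41}{59220}$ ($s = \frac{1}{\frac{32 - 7}{-27 - 14} + 1445} = \frac{1}{\frac{1}{-41} \cdot 25 + 1445} = \frac{1}{\left(- \frac{1}{41}\right) 25 + 1445} = \frac{1}{- \frac{25}{41} + 1445} = \frac{1}{\frac{59220}{41}} = \frac{41}{59220} \approx 0.00069233$)
$n{\left(Y \right)} = 12 Y$ ($n{\left(Y \right)} = 4 \left(5 - 2\right) Y = 4 \cdot 3 Y = 12 Y$)
$n{\left(-17 \right)} \left(-1031 + s\right) = 12 \left(-17\right) \left(-1031 + \frac{41}{59220}\right) = \left(-204\right) \left(- \frac{61055779}{59220}\right) = \frac{1037948243}{4935}$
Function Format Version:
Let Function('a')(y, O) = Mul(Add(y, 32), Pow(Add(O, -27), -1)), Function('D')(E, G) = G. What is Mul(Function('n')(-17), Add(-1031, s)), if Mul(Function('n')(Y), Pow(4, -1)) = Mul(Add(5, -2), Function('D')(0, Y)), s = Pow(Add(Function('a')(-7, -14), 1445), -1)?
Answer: Rational(1037948243, 4935) ≈ 2.1032e+5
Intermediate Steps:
Function('a')(y, O) = Mul(Pow(Add(-27, O), -1), Add(32, y)) (Function('a')(y, O) = Mul(Add(32, y), Pow(Add(-27, O), -1)) = Mul(Pow(Add(-27, O), -1), Add(32, y)))
s = Rational(41, 59220) (s = Pow(Add(Mul(Pow(Add(-27, -14), -1), Add(32, -7)), 1445), -1) = Pow(Add(Mul(Pow(-41, -1), 25), 1445), -1) = Pow(Add(Mul(Rational(-1, 41), 25), 1445), -1) = Pow(Add(Rational(-25, 41), 1445), -1) = Pow(Rational(59220, 41), -1) = Rational(41, 59220) ≈ 0.00069233)
Function('n')(Y) = Mul(12, Y) (Function('n')(Y) = Mul(4, Mul(Add(5, -2), Y)) = Mul(4, Mul(3, Y)) = Mul(12, Y))
Mul(Function('n')(-17), Add(-1031, s)) = Mul(Mul(12, -17), Add(-1031, Rational(41, 59220))) = Mul(-204, Rational(-61055779, 59220)) = Rational(1037948243, 4935)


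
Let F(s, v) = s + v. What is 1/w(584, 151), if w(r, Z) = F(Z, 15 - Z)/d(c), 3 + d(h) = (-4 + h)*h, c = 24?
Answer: 159/5 ≈ 31.800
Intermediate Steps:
d(h) = -3 + h*(-4 + h) (d(h) = -3 + (-4 + h)*h = -3 + h*(-4 + h))
w(r, Z) = 5/159 (w(r, Z) = (Z + (15 - Z))/(-3 + 24² - 4*24) = 15/(-3 + 576 - 96) = 15/477 = 15*(1/477) = 5/159)
1/w(584, 151) = 1/(5/159) = 159/5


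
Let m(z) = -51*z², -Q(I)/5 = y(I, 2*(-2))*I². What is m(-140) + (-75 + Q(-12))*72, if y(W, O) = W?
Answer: -382920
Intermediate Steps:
Q(I) = -5*I³ (Q(I) = -5*I*I² = -5*I³)
m(-140) + (-75 + Q(-12))*72 = -51*(-140)² + (-75 - 5*(-12)³)*72 = -51*19600 + (-75 - 5*(-1728))*72 = -999600 + (-75 + 8640)*72 = -999600 + 8565*72 = -999600 + 616680 = -382920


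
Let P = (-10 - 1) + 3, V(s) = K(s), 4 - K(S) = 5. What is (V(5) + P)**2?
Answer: 81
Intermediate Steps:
K(S) = -1 (K(S) = 4 - 1*5 = 4 - 5 = -1)
V(s) = -1
P = -8 (P = -11 + 3 = -8)
(V(5) + P)**2 = (-1 - 8)**2 = (-9)**2 = 81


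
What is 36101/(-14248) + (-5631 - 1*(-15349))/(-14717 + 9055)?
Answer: -13187151/3102776 ≈ -4.2501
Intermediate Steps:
36101/(-14248) + (-5631 - 1*(-15349))/(-14717 + 9055) = 36101*(-1/14248) + (-5631 + 15349)/(-5662) = -2777/1096 + 9718*(-1/5662) = -2777/1096 - 4859/2831 = -13187151/3102776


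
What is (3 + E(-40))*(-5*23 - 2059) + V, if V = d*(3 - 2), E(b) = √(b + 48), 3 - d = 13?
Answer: -6532 - 4348*√2 ≈ -12681.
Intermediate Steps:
d = -10 (d = 3 - 1*13 = 3 - 13 = -10)
E(b) = √(48 + b)
V = -10 (V = -10*(3 - 2) = -10*1 = -10)
(3 + E(-40))*(-5*23 - 2059) + V = (3 + √(48 - 40))*(-5*23 - 2059) - 10 = (3 + √8)*(-115 - 2059) - 10 = (3 + 2*√2)*(-2174) - 10 = (-6522 - 4348*√2) - 10 = -6532 - 4348*√2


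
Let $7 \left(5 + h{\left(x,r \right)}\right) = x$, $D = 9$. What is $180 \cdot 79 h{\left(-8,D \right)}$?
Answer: $- \frac{611460}{7} \approx -87351.0$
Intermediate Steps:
$h{\left(x,r \right)} = -5 + \frac{x}{7}$
$180 \cdot 79 h{\left(-8,D \right)} = 180 \cdot 79 \left(-5 + \frac{1}{7} \left(-8\right)\right) = 14220 \left(-5 - \frac{8}{7}\right) = 14220 \left(- \frac{43}{7}\right) = - \frac{611460}{7}$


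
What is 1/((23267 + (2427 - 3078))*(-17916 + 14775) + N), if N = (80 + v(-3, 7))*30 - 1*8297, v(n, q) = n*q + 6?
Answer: -1/71043203 ≈ -1.4076e-8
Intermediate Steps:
v(n, q) = 6 + n*q
N = -6347 (N = (80 + (6 - 3*7))*30 - 1*8297 = (80 + (6 - 21))*30 - 8297 = (80 - 15)*30 - 8297 = 65*30 - 8297 = 1950 - 8297 = -6347)
1/((23267 + (2427 - 3078))*(-17916 + 14775) + N) = 1/((23267 + (2427 - 3078))*(-17916 + 14775) - 6347) = 1/((23267 - 651)*(-3141) - 6347) = 1/(22616*(-3141) - 6347) = 1/(-71036856 - 6347) = 1/(-71043203) = -1/71043203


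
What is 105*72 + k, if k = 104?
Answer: 7664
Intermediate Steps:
105*72 + k = 105*72 + 104 = 7560 + 104 = 7664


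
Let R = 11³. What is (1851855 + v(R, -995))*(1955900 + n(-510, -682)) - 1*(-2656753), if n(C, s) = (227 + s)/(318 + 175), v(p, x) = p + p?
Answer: 1788234617521894/493 ≈ 3.6273e+12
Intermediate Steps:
R = 1331
v(p, x) = 2*p
n(C, s) = 227/493 + s/493 (n(C, s) = (227 + s)/493 = (227 + s)*(1/493) = 227/493 + s/493)
(1851855 + v(R, -995))*(1955900 + n(-510, -682)) - 1*(-2656753) = (1851855 + 2*1331)*(1955900 + (227/493 + (1/493)*(-682))) - 1*(-2656753) = (1851855 + 2662)*(1955900 + (227/493 - 682/493)) + 2656753 = 1854517*(1955900 - 455/493) + 2656753 = 1854517*(964258245/493) + 2656753 = 1788233307742665/493 + 2656753 = 1788234617521894/493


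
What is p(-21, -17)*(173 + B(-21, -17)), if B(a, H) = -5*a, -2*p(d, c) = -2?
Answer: 278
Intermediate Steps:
p(d, c) = 1 (p(d, c) = -½*(-2) = 1)
p(-21, -17)*(173 + B(-21, -17)) = 1*(173 - 5*(-21)) = 1*(173 + 105) = 1*278 = 278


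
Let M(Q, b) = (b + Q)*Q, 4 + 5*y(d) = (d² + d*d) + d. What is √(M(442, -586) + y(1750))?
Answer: √29042530/5 ≈ 1077.8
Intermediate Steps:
y(d) = -⅘ + d/5 + 2*d²/5 (y(d) = -⅘ + ((d² + d*d) + d)/5 = -⅘ + ((d² + d²) + d)/5 = -⅘ + (2*d² + d)/5 = -⅘ + (d + 2*d²)/5 = -⅘ + (d/5 + 2*d²/5) = -⅘ + d/5 + 2*d²/5)
M(Q, b) = Q*(Q + b) (M(Q, b) = (Q + b)*Q = Q*(Q + b))
√(M(442, -586) + y(1750)) = √(442*(442 - 586) + (-⅘ + (⅕)*1750 + (⅖)*1750²)) = √(442*(-144) + (-⅘ + 350 + (⅖)*3062500)) = √(-63648 + (-⅘ + 350 + 1225000)) = √(-63648 + 6126746/5) = √(5808506/5) = √29042530/5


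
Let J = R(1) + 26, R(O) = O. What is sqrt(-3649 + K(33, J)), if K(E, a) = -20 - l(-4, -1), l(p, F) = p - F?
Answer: I*sqrt(3666) ≈ 60.547*I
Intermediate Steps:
J = 27 (J = 1 + 26 = 27)
K(E, a) = -17 (K(E, a) = -20 - (-4 - 1*(-1)) = -20 - (-4 + 1) = -20 - 1*(-3) = -20 + 3 = -17)
sqrt(-3649 + K(33, J)) = sqrt(-3649 - 17) = sqrt(-3666) = I*sqrt(3666)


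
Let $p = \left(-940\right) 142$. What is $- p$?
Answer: $133480$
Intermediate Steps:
$p = -133480$
$- p = \left(-1\right) \left(-133480\right) = 133480$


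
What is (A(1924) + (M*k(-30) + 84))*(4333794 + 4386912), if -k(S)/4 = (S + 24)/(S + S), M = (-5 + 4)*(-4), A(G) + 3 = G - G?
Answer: 3462120282/5 ≈ 6.9242e+8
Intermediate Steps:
A(G) = -3 (A(G) = -3 + (G - G) = -3 + 0 = -3)
M = 4 (M = -1*(-4) = 4)
k(S) = -2*(24 + S)/S (k(S) = -4*(S + 24)/(S + S) = -4*(24 + S)/(2*S) = -4*(24 + S)*1/(2*S) = -2*(24 + S)/S)
(A(1924) + (M*k(-30) + 84))*(4333794 + 4386912) = (-3 + (4*(-2 - 48/(-30)) + 84))*(4333794 + 4386912) = (-3 + (4*(-2 - 48*(-1/30)) + 84))*8720706 = (-3 + (4*(-2 + 8/5) + 84))*8720706 = (-3 + (4*(-⅖) + 84))*8720706 = (-3 + (-8/5 + 84))*8720706 = (-3 + 412/5)*8720706 = (397/5)*8720706 = 3462120282/5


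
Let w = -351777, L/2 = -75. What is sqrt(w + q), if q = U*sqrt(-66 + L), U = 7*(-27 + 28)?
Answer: sqrt(-351777 + 42*I*sqrt(6)) ≈ 0.087 + 593.11*I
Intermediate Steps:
L = -150 (L = 2*(-75) = -150)
U = 7 (U = 7*1 = 7)
q = 42*I*sqrt(6) (q = 7*sqrt(-66 - 150) = 7*sqrt(-216) = 7*(6*I*sqrt(6)) = 42*I*sqrt(6) ≈ 102.88*I)
sqrt(w + q) = sqrt(-351777 + 42*I*sqrt(6))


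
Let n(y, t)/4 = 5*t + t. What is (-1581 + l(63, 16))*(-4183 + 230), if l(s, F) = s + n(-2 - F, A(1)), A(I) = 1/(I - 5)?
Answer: 6024372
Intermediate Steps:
A(I) = 1/(-5 + I)
n(y, t) = 24*t (n(y, t) = 4*(5*t + t) = 4*(6*t) = 24*t)
l(s, F) = -6 + s (l(s, F) = s + 24/(-5 + 1) = s + 24/(-4) = s + 24*(-1/4) = s - 6 = -6 + s)
(-1581 + l(63, 16))*(-4183 + 230) = (-1581 + (-6 + 63))*(-4183 + 230) = (-1581 + 57)*(-3953) = -1524*(-3953) = 6024372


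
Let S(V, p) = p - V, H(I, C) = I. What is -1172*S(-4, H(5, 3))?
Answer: -10548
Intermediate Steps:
-1172*S(-4, H(5, 3)) = -1172*(5 - 1*(-4)) = -1172*(5 + 4) = -1172*9 = -10548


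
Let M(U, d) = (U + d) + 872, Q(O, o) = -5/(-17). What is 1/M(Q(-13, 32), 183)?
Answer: 17/17940 ≈ 0.00094760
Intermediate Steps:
Q(O, o) = 5/17 (Q(O, o) = -5*(-1/17) = 5/17)
M(U, d) = 872 + U + d
1/M(Q(-13, 32), 183) = 1/(872 + 5/17 + 183) = 1/(17940/17) = 17/17940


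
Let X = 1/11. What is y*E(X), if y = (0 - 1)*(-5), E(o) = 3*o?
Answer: 15/11 ≈ 1.3636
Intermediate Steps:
X = 1/11 (X = 1*(1/11) = 1/11 ≈ 0.090909)
y = 5 (y = -1*(-5) = 5)
y*E(X) = 5*(3*(1/11)) = 5*(3/11) = 15/11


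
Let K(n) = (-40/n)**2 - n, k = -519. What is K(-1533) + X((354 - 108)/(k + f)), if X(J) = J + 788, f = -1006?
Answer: 8317623085831/3583885725 ≈ 2320.8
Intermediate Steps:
X(J) = 788 + J
K(n) = -n + 1600/n**2 (K(n) = 1600/n**2 - n = -n + 1600/n**2)
K(-1533) + X((354 - 108)/(k + f)) = (-1*(-1533) + 1600/(-1533)**2) + (788 + (354 - 108)/(-519 - 1006)) = (1533 + 1600*(1/2350089)) + (788 + 246/(-1525)) = (1533 + 1600/2350089) + (788 + 246*(-1/1525)) = 3602688037/2350089 + (788 - 246/1525) = 3602688037/2350089 + 1201454/1525 = 8317623085831/3583885725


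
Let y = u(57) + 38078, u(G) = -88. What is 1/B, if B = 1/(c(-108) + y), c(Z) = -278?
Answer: 37712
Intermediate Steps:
y = 37990 (y = -88 + 38078 = 37990)
B = 1/37712 (B = 1/(-278 + 37990) = 1/37712 ≈ 2.6517e-5)
1/B = 1/(1/37712) = 37712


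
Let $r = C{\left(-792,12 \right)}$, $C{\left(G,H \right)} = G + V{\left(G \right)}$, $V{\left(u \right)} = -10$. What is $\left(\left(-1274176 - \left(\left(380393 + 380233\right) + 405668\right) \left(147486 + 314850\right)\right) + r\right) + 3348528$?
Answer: $-539217629234$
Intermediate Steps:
$C{\left(G,H \right)} = -10 + G$ ($C{\left(G,H \right)} = G - 10 = -10 + G$)
$r = -802$ ($r = -10 - 792 = -802$)
$\left(\left(-1274176 - \left(\left(380393 + 380233\right) + 405668\right) \left(147486 + 314850\right)\right) + r\right) + 3348528 = \left(\left(-1274176 - \left(\left(380393 + 380233\right) + 405668\right) \left(147486 + 314850\right)\right) - 802\right) + 3348528 = \left(\left(-1274176 - \left(760626 + 405668\right) 462336\right) - 802\right) + 3348528 = \left(\left(-1274176 - 1166294 \cdot 462336\right) - 802\right) + 3348528 = \left(\left(-1274176 - 539219702784\right) - 802\right) + 3348528 = \left(-539220976960 - 802\right) + 3348528 = -539220977762 + 3348528 = -539217629234$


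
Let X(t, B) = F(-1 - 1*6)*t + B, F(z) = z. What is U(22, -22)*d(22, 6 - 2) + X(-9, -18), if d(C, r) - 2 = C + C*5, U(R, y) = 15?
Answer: 2055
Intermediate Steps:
X(t, B) = B - 7*t (X(t, B) = (-1 - 1*6)*t + B = (-1 - 6)*t + B = -7*t + B = B - 7*t)
d(C, r) = 2 + 6*C (d(C, r) = 2 + (C + C*5) = 2 + (C + 5*C) = 2 + 6*C)
U(22, -22)*d(22, 6 - 2) + X(-9, -18) = 15*(2 + 6*22) + (-18 - 7*(-9)) = 15*(2 + 132) + (-18 + 63) = 15*134 + 45 = 2010 + 45 = 2055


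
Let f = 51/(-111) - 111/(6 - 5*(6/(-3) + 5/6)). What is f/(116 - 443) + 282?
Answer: 242272027/859029 ≈ 282.03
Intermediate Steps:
f = -25849/2627 (f = 51*(-1/111) - 111/(6 - 5*(6*(-⅓) + 5*(⅙))) = -17/37 - 111/(6 - 5*(-2 + ⅚)) = -17/37 - 111/(6 - 5*(-7/6)) = -17/37 - 111/(6 + 35/6) = -17/37 - 111/71/6 = -17/37 - 111*6/71 = -17/37 - 666/71 = -25849/2627 ≈ -9.8397)
f/(116 - 443) + 282 = -25849/2627/(116 - 443) + 282 = -25849/2627/(-327) + 282 = -1/327*(-25849/2627) + 282 = 25849/859029 + 282 = 242272027/859029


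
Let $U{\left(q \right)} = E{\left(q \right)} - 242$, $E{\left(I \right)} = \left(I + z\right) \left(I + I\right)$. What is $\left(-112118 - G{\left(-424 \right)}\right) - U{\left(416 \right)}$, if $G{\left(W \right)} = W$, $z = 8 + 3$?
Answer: $-466716$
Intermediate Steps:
$z = 11$
$E{\left(I \right)} = 2 I \left(11 + I\right)$ ($E{\left(I \right)} = \left(I + 11\right) \left(I + I\right) = \left(11 + I\right) 2 I = 2 I \left(11 + I\right)$)
$U{\left(q \right)} = -242 + 2 q \left(11 + q\right)$ ($U{\left(q \right)} = 2 q \left(11 + q\right) - 242 = -242 + 2 q \left(11 + q\right)$)
$\left(-112118 - G{\left(-424 \right)}\right) - U{\left(416 \right)} = \left(-112118 - -424\right) - \left(-242 + 2 \cdot 416 \left(11 + 416\right)\right) = \left(-112118 + 424\right) - \left(-242 + 2 \cdot 416 \cdot 427\right) = -111694 - \left(-242 + 355264\right) = -111694 - 355022 = -466716$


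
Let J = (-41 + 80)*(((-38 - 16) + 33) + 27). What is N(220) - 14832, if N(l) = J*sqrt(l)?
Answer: -14832 + 468*sqrt(55) ≈ -11361.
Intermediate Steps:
J = 234 (J = 39*((-54 + 33) + 27) = 39*(-21 + 27) = 39*6 = 234)
N(l) = 234*sqrt(l)
N(220) - 14832 = 234*sqrt(220) - 14832 = 234*(2*sqrt(55)) - 14832 = 468*sqrt(55) - 14832 = -14832 + 468*sqrt(55)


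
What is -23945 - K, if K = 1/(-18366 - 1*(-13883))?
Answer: -107345434/4483 ≈ -23945.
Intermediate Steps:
K = -1/4483 (K = 1/(-18366 + 13883) = 1/(-4483) = -1/4483 ≈ -0.00022306)
-23945 - K = -23945 - 1*(-1/4483) = -23945 + 1/4483 = -107345434/4483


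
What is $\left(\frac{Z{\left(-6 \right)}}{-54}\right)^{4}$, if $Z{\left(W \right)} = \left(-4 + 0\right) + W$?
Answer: $\frac{625}{531441} \approx 0.001176$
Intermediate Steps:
$Z{\left(W \right)} = -4 + W$
$\left(\frac{Z{\left(-6 \right)}}{-54}\right)^{4} = \left(\frac{-4 - 6}{-54}\right)^{4} = \left(\left(-10\right) \left(- \frac{1}{54}\right)\right)^{4} = \left(\frac{5}{27}\right)^{4} = \frac{625}{531441}$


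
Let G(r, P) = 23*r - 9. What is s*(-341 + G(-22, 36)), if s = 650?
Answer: -556400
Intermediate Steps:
G(r, P) = -9 + 23*r
s*(-341 + G(-22, 36)) = 650*(-341 + (-9 + 23*(-22))) = 650*(-341 + (-9 - 506)) = 650*(-341 - 515) = 650*(-856) = -556400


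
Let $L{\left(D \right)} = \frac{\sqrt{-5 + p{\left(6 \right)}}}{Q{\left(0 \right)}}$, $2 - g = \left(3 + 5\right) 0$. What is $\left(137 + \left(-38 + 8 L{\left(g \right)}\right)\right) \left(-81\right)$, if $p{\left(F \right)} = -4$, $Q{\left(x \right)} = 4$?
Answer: $-8019 - 486 i \approx -8019.0 - 486.0 i$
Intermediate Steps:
$g = 2$ ($g = 2 - \left(3 + 5\right) 0 = 2 - 8 \cdot 0 = 2 - 0 = 2 + 0 = 2$)
$L{\left(D \right)} = \frac{3 i}{4}$ ($L{\left(D \right)} = \frac{\sqrt{-5 - 4}}{4} = \sqrt{-9} \cdot \frac{1}{4} = 3 i \frac{1}{4} = \frac{3 i}{4}$)
$\left(137 + \left(-38 + 8 L{\left(g \right)}\right)\right) \left(-81\right) = \left(137 - \left(38 - 8 \frac{3 i}{4}\right)\right) \left(-81\right) = \left(137 - \left(38 - 6 i\right)\right) \left(-81\right) = \left(99 + 6 i\right) \left(-81\right) = -8019 - 486 i$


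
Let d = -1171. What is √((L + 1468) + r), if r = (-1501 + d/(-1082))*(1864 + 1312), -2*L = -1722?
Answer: 3*I*√154841574371/541 ≈ 2182.1*I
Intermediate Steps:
L = 861 (L = -½*(-1722) = 861)
r = -2577182668/541 (r = (-1501 - 1171/(-1082))*(1864 + 1312) = (-1501 - 1171*(-1/1082))*3176 = (-1501 + 1171/1082)*3176 = -1622911/1082*3176 = -2577182668/541 ≈ -4.7637e+6)
√((L + 1468) + r) = √((861 + 1468) - 2577182668/541) = √(2329 - 2577182668/541) = √(-2575922679/541) = 3*I*√154841574371/541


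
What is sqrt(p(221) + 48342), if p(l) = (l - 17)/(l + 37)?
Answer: 2*sqrt(22346455)/43 ≈ 219.87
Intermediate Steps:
p(l) = (-17 + l)/(37 + l)
sqrt(p(221) + 48342) = sqrt((-17 + 221)/(37 + 221) + 48342) = sqrt(204/258 + 48342) = sqrt((1/258)*204 + 48342) = sqrt(34/43 + 48342) = sqrt(2078740/43) = 2*sqrt(22346455)/43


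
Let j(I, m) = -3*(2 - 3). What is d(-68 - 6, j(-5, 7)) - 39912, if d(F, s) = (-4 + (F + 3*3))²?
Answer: -35151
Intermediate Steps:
j(I, m) = 3 (j(I, m) = -3*(-1) = 3)
d(F, s) = (5 + F)² (d(F, s) = (-4 + (F + 9))² = (-4 + (9 + F))² = (5 + F)²)
d(-68 - 6, j(-5, 7)) - 39912 = (5 + (-68 - 6))² - 39912 = (5 - 74)² - 39912 = (-69)² - 39912 = 4761 - 39912 = -35151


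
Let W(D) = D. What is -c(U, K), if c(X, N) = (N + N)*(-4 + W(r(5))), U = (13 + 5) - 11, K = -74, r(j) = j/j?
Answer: -444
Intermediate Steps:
r(j) = 1
U = 7 (U = 18 - 11 = 7)
c(X, N) = -6*N (c(X, N) = (N + N)*(-4 + 1) = (2*N)*(-3) = -6*N)
-c(U, K) = -(-6)*(-74) = -1*444 = -444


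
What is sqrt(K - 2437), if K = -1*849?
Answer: I*sqrt(3286) ≈ 57.324*I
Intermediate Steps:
K = -849
sqrt(K - 2437) = sqrt(-849 - 2437) = sqrt(-3286) = I*sqrt(3286)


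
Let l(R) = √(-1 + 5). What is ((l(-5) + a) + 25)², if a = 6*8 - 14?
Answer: 3721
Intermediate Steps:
l(R) = 2 (l(R) = √4 = 2)
a = 34 (a = 48 - 14 = 34)
((l(-5) + a) + 25)² = ((2 + 34) + 25)² = (36 + 25)² = 61² = 3721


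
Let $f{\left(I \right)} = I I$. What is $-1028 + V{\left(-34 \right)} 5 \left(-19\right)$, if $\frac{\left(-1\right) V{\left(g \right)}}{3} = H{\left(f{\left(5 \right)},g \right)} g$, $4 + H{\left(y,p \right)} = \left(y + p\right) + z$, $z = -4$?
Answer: $163702$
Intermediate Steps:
$f{\left(I \right)} = I^{2}$
$H{\left(y,p \right)} = -8 + p + y$ ($H{\left(y,p \right)} = -4 - \left(4 - p - y\right) = -4 + \left(-4 + p + y\right) = -8 + p + y$)
$V{\left(g \right)} = - 3 g \left(17 + g\right)$ ($V{\left(g \right)} = - 3 \left(-8 + g + 5^{2}\right) g = - 3 \left(-8 + g + 25\right) g = - 3 \left(17 + g\right) g = - 3 g \left(17 + g\right)$)
$-1028 + V{\left(-34 \right)} 5 \left(-19\right) = -1028 + \left(-3\right) \left(-34\right) \left(17 - 34\right) 5 \left(-19\right) = -1028 + \left(-3\right) \left(-34\right) \left(-17\right) \left(-95\right) = -1028 - -164730 = -1028 + 164730 = 163702$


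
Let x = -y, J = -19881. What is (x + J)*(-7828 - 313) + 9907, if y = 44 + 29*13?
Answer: 165288489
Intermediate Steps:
y = 421 (y = 44 + 377 = 421)
x = -421 (x = -1*421 = -421)
(x + J)*(-7828 - 313) + 9907 = (-421 - 19881)*(-7828 - 313) + 9907 = -20302*(-8141) + 9907 = 165278582 + 9907 = 165288489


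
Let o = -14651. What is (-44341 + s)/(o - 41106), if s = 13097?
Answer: 31244/55757 ≈ 0.56036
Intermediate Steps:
(-44341 + s)/(o - 41106) = (-44341 + 13097)/(-14651 - 41106) = -31244/(-55757) = -31244*(-1/55757) = 31244/55757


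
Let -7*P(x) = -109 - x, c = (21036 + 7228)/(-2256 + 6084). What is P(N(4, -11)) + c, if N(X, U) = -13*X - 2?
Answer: 102097/6699 ≈ 15.241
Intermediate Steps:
N(X, U) = -2 - 13*X
c = 7066/957 (c = 28264/3828 = 28264*(1/3828) = 7066/957 ≈ 7.3835)
P(x) = 109/7 + x/7 (P(x) = -(-109 - x)/7 = 109/7 + x/7)
P(N(4, -11)) + c = (109/7 + (-2 - 13*4)/7) + 7066/957 = (109/7 + (-2 - 52)/7) + 7066/957 = (109/7 + (1/7)*(-54)) + 7066/957 = (109/7 - 54/7) + 7066/957 = 55/7 + 7066/957 = 102097/6699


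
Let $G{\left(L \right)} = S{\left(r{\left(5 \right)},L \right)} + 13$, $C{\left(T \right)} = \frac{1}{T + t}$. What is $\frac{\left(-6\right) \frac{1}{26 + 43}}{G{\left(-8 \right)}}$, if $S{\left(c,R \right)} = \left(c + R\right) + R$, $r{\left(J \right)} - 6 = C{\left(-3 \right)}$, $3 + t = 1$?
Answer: $- \frac{5}{161} \approx -0.031056$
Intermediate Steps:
$t = -2$ ($t = -3 + 1 = -2$)
$C{\left(T \right)} = \frac{1}{-2 + T}$ ($C{\left(T \right)} = \frac{1}{T - 2} = \frac{1}{-2 + T}$)
$r{\left(J \right)} = \frac{29}{5}$ ($r{\left(J \right)} = 6 + \frac{1}{-2 - 3} = 6 + \frac{1}{-5} = 6 - \frac{1}{5} = \frac{29}{5}$)
$S{\left(c,R \right)} = c + 2 R$ ($S{\left(c,R \right)} = \left(R + c\right) + R = c + 2 R$)
$G{\left(L \right)} = \frac{94}{5} + 2 L$ ($G{\left(L \right)} = \left(\frac{29}{5} + 2 L\right) + 13 = \frac{94}{5} + 2 L$)
$\frac{\left(-6\right) \frac{1}{26 + 43}}{G{\left(-8 \right)}} = \frac{\left(-6\right) \frac{1}{26 + 43}}{\frac{94}{5} + 2 \left(-8\right)} = \frac{\left(-6\right) \frac{1}{69}}{\frac{94}{5} - 16} = \frac{\left(-6\right) \frac{1}{69}}{\frac{14}{5}} = \left(- \frac{2}{23}\right) \frac{5}{14} = - \frac{5}{161}$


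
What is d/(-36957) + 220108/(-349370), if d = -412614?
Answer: 462654496/43917235 ≈ 10.535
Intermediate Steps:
d/(-36957) + 220108/(-349370) = -412614/(-36957) + 220108/(-349370) = -412614*(-1/36957) + 220108*(-1/349370) = 137538/12319 - 2246/3565 = 462654496/43917235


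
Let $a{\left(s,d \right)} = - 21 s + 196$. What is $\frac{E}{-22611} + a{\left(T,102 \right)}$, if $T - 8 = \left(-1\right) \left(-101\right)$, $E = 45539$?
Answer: $- \frac{47370362}{22611} \approx -2095.0$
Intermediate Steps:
$T = 109$ ($T = 8 - -101 = 8 + 101 = 109$)
$a{\left(s,d \right)} = 196 - 21 s$
$\frac{E}{-22611} + a{\left(T,102 \right)} = \frac{45539}{-22611} + \left(196 - 2289\right) = 45539 \left(- \frac{1}{22611}\right) + \left(196 - 2289\right) = - \frac{45539}{22611} - 2093 = - \frac{47370362}{22611}$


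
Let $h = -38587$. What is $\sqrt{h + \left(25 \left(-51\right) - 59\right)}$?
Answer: $i \sqrt{39921} \approx 199.8 i$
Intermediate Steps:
$\sqrt{h + \left(25 \left(-51\right) - 59\right)} = \sqrt{-38587 + \left(25 \left(-51\right) - 59\right)} = \sqrt{-38587 - 1334} = \sqrt{-39921} = i \sqrt{39921}$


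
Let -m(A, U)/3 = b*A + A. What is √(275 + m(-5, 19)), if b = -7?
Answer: √185 ≈ 13.601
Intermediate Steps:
m(A, U) = 18*A (m(A, U) = -3*(-7*A + A) = -(-18)*A = 18*A)
√(275 + m(-5, 19)) = √(275 + 18*(-5)) = √(275 - 90) = √185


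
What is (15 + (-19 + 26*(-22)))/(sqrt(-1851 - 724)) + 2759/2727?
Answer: 2759/2727 + 576*I*sqrt(103)/515 ≈ 1.0117 + 11.351*I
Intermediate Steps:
(15 + (-19 + 26*(-22)))/(sqrt(-1851 - 724)) + 2759/2727 = (15 + (-19 - 572))/(sqrt(-2575)) + 2759*(1/2727) = (15 - 591)/((5*I*sqrt(103))) + 2759/2727 = -(-576)*I*sqrt(103)/515 + 2759/2727 = 576*I*sqrt(103)/515 + 2759/2727 = 2759/2727 + 576*I*sqrt(103)/515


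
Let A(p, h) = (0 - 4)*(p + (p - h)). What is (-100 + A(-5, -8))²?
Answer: 8464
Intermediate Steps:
A(p, h) = -8*p + 4*h (A(p, h) = -4*(-h + 2*p) = -8*p + 4*h)
(-100 + A(-5, -8))² = (-100 + (-8*(-5) + 4*(-8)))² = (-100 + (40 - 32))² = (-100 + 8)² = (-92)² = 8464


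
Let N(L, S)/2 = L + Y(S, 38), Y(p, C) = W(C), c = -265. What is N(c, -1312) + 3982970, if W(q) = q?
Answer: 3982516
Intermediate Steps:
Y(p, C) = C
N(L, S) = 76 + 2*L (N(L, S) = 2*(L + 38) = 2*(38 + L) = 76 + 2*L)
N(c, -1312) + 3982970 = (76 + 2*(-265)) + 3982970 = (76 - 530) + 3982970 = -454 + 3982970 = 3982516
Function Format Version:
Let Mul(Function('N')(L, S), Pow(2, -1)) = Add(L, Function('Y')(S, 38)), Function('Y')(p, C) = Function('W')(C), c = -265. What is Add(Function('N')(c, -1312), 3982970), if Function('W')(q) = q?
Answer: 3982516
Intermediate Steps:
Function('Y')(p, C) = C
Function('N')(L, S) = Add(76, Mul(2, L)) (Function('N')(L, S) = Mul(2, Add(L, 38)) = Mul(2, Add(38, L)) = Add(76, Mul(2, L)))
Add(Function('N')(c, -1312), 3982970) = Add(Add(76, Mul(2, -265)), 3982970) = Add(Add(76, -530), 3982970) = Add(-454, 3982970) = 3982516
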